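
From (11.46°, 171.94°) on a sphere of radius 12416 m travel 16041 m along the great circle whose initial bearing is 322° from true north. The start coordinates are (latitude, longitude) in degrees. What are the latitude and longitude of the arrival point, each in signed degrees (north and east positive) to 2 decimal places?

52.86°, 93.33°

Angular distance δ = d/R = 16041/12416 = 1.29196 rad; initial bearing θ = 5.6200 rad.
sin φ₂ = sin φ₁ cos δ + cos φ₁ sin δ cos θ = (0.1987)(0.2752) + (0.9801)(0.9614)(0.7880) = 0.7972, so φ₂ = 52.86°.
Δλ = atan2(sin θ sin δ cos φ₁, cos δ − sin φ₁ sin φ₂) = atan2(-0.5801, 0.1169) = -78.611°.
λ₂ = 171.940° − 78.611° = 93.33°.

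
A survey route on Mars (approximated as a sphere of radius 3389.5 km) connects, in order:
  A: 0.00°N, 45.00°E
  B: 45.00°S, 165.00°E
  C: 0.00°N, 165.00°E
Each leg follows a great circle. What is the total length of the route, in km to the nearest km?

Leg A→B: central angle 1.9322 rad, distance 6549.1 km.
Leg B→C: central angle 0.7854 rad, distance 2662.1 km.
Total: 6549.1 + 2662.1 ≈ 9211 km.

9211 km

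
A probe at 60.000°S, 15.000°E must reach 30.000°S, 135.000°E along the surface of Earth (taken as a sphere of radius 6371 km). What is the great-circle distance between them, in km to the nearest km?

8617 km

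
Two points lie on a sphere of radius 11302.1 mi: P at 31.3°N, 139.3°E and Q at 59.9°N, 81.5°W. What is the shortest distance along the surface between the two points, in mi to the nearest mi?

16336 mi

Let φ₁ = 0.5463 rad, φ₂ = 1.0455 rad, and Δλ = 2.4295 rad.
cos c = sin φ₁ sin φ₂ + cos φ₁ cos φ₂ cos Δλ = (0.5195)(0.8652) + (0.8545)(0.5015)(-0.7570) = 0.12507,
so c = arccos(0.12507) = 1.44539 rad.
Distance = R·c = 11302.1 × 1.4454 ≈ 16336 mi.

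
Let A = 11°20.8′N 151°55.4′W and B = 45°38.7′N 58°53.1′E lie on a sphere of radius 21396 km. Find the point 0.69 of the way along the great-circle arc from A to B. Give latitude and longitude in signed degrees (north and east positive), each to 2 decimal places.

Central angle δ = 2.0354 rad. Interpolating on the sphere with fraction f = 0.69:
P = [sin((1−f)δ)·A + sin(fδ)·B] / sin δ = 0.6599·A + 1.1031·B in Cartesian coordinates,
giving P = (-0.1723, 0.3557, 0.9186), i.e. latitude 66.72°, longitude 115.84°.

66.72°, 115.84°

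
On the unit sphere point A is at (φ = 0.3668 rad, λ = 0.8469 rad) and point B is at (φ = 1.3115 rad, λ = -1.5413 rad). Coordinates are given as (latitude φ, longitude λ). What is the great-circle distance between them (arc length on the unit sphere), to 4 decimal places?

1.3979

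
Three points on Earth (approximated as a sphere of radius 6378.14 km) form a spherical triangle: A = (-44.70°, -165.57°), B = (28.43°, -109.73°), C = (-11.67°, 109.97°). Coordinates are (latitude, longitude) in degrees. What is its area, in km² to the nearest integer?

Side lengths (central angles): a = 2.4325, b = 1.3598, c = 1.5547 rad; semiperimeter s = 2.6734.
By l'Huilier's theorem, tan(E/4) = √[tan(s/2) tan((s−a)/2) tan((s−b)/2) tan((s−c)/2)], giving spherical excess E = 1.8389 rad.
Area = E·R² = 1.8389 × (6378.14)² ≈ 74809484 km².

74809484 km²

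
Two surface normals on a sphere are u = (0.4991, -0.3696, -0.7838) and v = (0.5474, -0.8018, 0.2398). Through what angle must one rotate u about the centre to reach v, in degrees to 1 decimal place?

67.6°

u·v = 0.3816; |u| = 1.0000, |v| = 1.0000.
cos θ = (u·v)/(|u||v|) = 0.3816, so θ = 67.6°.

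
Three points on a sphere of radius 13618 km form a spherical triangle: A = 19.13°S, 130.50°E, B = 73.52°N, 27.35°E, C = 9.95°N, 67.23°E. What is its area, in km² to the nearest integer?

174080335 km²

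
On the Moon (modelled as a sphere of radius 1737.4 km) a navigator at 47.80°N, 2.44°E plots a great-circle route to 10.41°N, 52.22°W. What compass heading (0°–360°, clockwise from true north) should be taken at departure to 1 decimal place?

249.5°

Δλ = -54.660° = -0.9540 rad.
y = sin Δλ · cos φ₂ = (-0.8157)(0.9835) = -0.8023
x = cos φ₁ sin φ₂ − sin φ₁ cos φ₂ cos Δλ = (0.6717)(0.1807) − (0.7408)(0.9835)(0.5784) = -0.3001
θ = atan2(y, x) = -110.51°; adding 360° gives 249.5°.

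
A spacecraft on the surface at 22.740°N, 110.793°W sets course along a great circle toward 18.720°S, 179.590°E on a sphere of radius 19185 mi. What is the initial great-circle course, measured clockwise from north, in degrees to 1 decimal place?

With φ₁ = 0.3969, φ₂ = -0.3267, Δλ = -1.2150 rad, the forward-azimuth formula gives
θ = atan2( sin Δλ cos φ₂ , cos φ₁ sin φ₂ − sin φ₁ cos φ₂ cos Δλ ) = atan2(-0.8878, -0.4235) = -115.50°.
Adding 360° brings this into [0°, 360°): 244.5°.

244.5°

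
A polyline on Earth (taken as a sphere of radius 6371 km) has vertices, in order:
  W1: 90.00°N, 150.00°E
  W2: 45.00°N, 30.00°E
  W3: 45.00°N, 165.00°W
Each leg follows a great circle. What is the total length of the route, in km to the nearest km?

Leg W1→W2: central angle 0.7854 rad, distance 5003.8 km.
Leg W2→W3: central angle 1.5538 rad, distance 9899.0 km.
Total: 5003.8 + 9899.0 ≈ 14903 km.

14903 km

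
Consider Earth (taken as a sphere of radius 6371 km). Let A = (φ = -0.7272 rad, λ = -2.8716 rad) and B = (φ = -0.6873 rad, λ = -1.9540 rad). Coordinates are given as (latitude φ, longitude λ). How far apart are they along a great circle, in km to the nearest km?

4381 km

Let φ₁ = -0.7272 rad, φ₂ = -0.6873 rad, and Δλ = 0.9176 rad.
cos c = sin φ₁ sin φ₂ + cos φ₁ cos φ₂ cos Δλ = (-0.6648)(-0.6345) + (0.7470)(0.7730)(0.6077) = 0.77269,
so c = arccos(0.77269) = 0.68772 rad.
Distance = R·c = 6371 × 0.6877 ≈ 4381 km.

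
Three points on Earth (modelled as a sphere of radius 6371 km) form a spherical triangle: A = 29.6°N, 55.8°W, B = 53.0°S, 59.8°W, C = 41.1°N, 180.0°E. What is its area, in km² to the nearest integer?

89318752 km²

Side lengths (central angles): a = 2.4236, b = 1.6144, c = 1.4429 rad; semiperimeter s = 2.7405.
By l'Huilier's theorem, tan(E/4) = √[tan(s/2) tan((s−a)/2) tan((s−b)/2) tan((s−c)/2)], giving spherical excess E = 2.2005 rad.
Area = E·R² = 2.2005 × (6371)² ≈ 89318752 km².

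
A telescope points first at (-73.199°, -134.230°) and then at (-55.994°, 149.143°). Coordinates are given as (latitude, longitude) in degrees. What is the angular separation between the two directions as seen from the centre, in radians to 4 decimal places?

With latitudes φ₁ = -73.199°, φ₂ = -55.994° and longitude difference Δλ = -76.627°:
Haversine: a = sin²(Δφ/2) + cos φ₁ cos φ₂ sin²(Δλ/2) = 0.0224 + (0.2890)(0.5593)(0.3844) = 0.08451.
Central angle c = 2·arcsin(√a) = 0.58992 rad.
So the angular separation is 0.5899 rad.

0.5899 rad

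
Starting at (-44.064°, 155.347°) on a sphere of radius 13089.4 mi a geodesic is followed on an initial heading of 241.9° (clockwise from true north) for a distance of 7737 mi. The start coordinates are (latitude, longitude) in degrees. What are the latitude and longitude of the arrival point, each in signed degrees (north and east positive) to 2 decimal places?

Angular distance δ = d/R = 7737/13089.4 = 0.59109 rad; initial bearing θ = 4.2220 rad.
sin φ₂ = sin φ₁ cos δ + cos φ₁ sin δ cos θ = (-0.6955)(0.8303) + (0.7186)(0.5573)(-0.4710) = -0.7661, so φ₂ = -50.00°.
Δλ = atan2(sin θ sin δ cos φ₁, cos δ − sin φ₁ sin φ₂) = atan2(-0.3532, 0.2976) = -49.889°.
λ₂ = 155.347° − 49.889° = 105.46°.

-50.00°, 105.46°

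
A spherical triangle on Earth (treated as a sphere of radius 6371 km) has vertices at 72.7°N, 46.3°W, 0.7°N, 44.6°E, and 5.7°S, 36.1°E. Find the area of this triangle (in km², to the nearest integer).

7263785 km²

Side lengths (central angles): a = 0.1855, b = 1.6265, c = 1.5638 rad; semiperimeter s = 1.6879.
By l'Huilier's theorem, tan(E/4) = √[tan(s/2) tan((s−a)/2) tan((s−b)/2) tan((s−c)/2)], giving spherical excess E = 0.1790 rad.
Area = E·R² = 0.1790 × (6371)² ≈ 7263785 km².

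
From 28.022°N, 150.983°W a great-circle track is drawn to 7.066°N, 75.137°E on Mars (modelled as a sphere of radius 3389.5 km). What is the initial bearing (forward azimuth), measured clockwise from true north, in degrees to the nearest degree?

With φ₁ = 0.4891, φ₂ = 0.1233, Δλ = -2.3366 rad, the forward-azimuth formula gives
θ = atan2( sin Δλ cos φ₂ , cos φ₁ sin φ₂ − sin φ₁ cos φ₂ cos Δλ ) = atan2(-0.7153, 0.4318) = -58.88°.
Adding 360° brings this into [0°, 360°): 301°.

301°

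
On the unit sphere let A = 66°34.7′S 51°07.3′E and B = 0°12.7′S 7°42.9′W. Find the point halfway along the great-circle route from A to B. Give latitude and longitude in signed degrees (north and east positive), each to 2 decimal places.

-36.33°, 8.04°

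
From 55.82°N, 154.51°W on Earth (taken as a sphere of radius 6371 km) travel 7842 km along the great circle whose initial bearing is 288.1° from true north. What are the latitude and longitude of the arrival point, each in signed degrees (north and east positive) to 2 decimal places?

26.13°, 111.98°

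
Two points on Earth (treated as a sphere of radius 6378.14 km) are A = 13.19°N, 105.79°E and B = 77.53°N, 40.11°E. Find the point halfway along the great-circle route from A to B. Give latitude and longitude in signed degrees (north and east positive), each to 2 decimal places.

48.11°, 95.30°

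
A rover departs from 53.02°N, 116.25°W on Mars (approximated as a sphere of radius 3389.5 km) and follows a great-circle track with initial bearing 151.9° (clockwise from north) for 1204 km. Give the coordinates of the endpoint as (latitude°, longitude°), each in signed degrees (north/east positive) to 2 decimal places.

34.36°, -104.80°

Angular distance δ = d/R = 1204/3389.5 = 0.35521 rad; initial bearing θ = 2.6512 rad.
sin φ₂ = sin φ₁ cos δ + cos φ₁ sin δ cos θ = (0.7988)(0.9376) + (0.6015)(0.3478)(-0.8821) = 0.5644, so φ₂ = 34.36°.
Δλ = atan2(sin θ sin δ cos φ₁, cos δ − sin φ₁ sin φ₂) = atan2(0.0985, 0.4867) = 11.446°.
λ₂ = -116.250° + 11.446° = -104.80°.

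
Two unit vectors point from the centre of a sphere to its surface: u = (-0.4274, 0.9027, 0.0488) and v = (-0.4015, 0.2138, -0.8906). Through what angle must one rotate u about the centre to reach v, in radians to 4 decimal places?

u·v = 0.3211; |u| = 1.0000, |v| = 1.0000.
cos θ = (u·v)/(|u||v|) = 0.3211, so θ = 1.2439 rad.

1.2439 rad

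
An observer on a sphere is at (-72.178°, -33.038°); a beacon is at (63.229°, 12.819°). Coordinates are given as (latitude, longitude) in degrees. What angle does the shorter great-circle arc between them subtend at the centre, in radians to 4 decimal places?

2.4249 rad

In radians: φ₁ = -1.2597, φ₂ = 1.1036, Δλ = 45.857° = 0.8004 rad.
Haversine: a = sin²(Δφ/2) + cos φ₁ cos φ₂ sin²(Δλ/2) = 0.8561 + (0.3061)(0.4504)(0.1518) = 0.87698.
Central angle c = 2·arcsin(√a) = 2.42486 rad.
So the angular separation is 2.4249 rad.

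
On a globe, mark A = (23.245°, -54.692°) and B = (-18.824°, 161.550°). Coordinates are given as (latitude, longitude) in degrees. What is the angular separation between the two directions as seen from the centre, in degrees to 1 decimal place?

146.0°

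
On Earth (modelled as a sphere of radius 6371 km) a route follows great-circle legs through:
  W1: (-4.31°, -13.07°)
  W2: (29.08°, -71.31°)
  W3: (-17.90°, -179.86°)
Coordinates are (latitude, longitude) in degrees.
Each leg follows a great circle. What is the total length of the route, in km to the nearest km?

Leg W1→W2: central angle 1.1349 rad, distance 7230.7 km.
Leg W2→W3: central angle 1.9976 rad, distance 12726.7 km.
Total: 7230.7 + 12726.7 ≈ 19957 km.

19957 km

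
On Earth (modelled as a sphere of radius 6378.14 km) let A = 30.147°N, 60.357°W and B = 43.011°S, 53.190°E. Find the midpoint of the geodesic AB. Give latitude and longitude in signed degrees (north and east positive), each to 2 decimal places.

The central angle between A and B is δ = 2.2083 rad.
With f = 0.5, the slerp weights are sin((1−f)δ)/sin δ = 1.1114 and sin(fδ)/sin δ = 1.1114.
Weighted sum of the unit vectors: (1.1114)·(0.4277,-0.7516,0.5022) + (1.1114)·(0.4381,0.5854,-0.6821) = (0.9623, -0.1846, -0.2000).
Converting back: φ = atan2(z, √(x²+y²)) = -11.53°, λ = atan2(y, x) = -10.86°.

-11.53°, -10.86°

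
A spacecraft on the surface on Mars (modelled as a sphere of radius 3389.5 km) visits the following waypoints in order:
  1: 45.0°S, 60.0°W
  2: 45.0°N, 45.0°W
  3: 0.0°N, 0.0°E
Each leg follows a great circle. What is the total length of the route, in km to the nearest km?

8931 km

Leg 1→2: central angle 1.5878 rad, distance 5382.0 km.
Leg 2→3: central angle 1.0472 rad, distance 3549.5 km.
Total: 5382.0 + 3549.5 ≈ 8931 km.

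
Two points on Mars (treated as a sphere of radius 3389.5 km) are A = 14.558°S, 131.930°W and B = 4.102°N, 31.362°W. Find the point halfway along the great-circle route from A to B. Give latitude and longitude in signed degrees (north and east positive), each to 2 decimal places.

-8.15°, -80.61°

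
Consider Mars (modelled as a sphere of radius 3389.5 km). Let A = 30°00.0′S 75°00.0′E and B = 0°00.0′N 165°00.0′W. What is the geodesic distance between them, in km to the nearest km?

In radians: φ₁ = -0.5236, φ₂ = 0.0000, Δλ = 120.000° = 2.0944 rad.
Haversine: a = sin²(Δφ/2) + cos φ₁ cos φ₂ sin²(Δλ/2) = 0.0670 + (0.8660)(1.0000)(0.7500) = 0.71651.
Central angle c = 2·arcsin(√a) = 2.01863 rad.
Distance = R·c = 3389.5 × 2.0186 ≈ 6842 km.

6842 km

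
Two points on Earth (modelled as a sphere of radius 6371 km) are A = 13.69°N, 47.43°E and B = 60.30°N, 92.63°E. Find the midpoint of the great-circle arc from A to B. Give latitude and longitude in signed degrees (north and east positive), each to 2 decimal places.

38.96°, 62.34°

The central angle between A and B is δ = 0.9947 rad.
With f = 0.5, the slerp weights are sin((1−f)δ)/sin δ = 0.5689 and sin(fδ)/sin δ = 0.5689.
Weighted sum of the unit vectors: (0.5689)·(0.6573,0.7155,0.2367) + (0.5689)·(-0.0227,0.4949,0.8686) = (0.3610, 0.6887, 0.6288).
Converting back: φ = atan2(z, √(x²+y²)) = 38.96°, λ = atan2(y, x) = 62.34°.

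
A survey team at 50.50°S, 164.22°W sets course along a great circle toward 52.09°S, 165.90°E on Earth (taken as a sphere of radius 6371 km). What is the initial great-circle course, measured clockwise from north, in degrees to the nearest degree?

Δλ = -29.880° = -0.5215 rad.
y = sin Δλ · cos φ₂ = (-0.4982)(0.6144) = -0.3061
x = cos φ₁ sin φ₂ − sin φ₁ cos φ₂ cos Δλ = (0.6361)(-0.7890) − (-0.7716)(0.6144)(0.8671) = -0.0908
θ = atan2(y, x) = -106.52°; adding 360° gives 253°.

253°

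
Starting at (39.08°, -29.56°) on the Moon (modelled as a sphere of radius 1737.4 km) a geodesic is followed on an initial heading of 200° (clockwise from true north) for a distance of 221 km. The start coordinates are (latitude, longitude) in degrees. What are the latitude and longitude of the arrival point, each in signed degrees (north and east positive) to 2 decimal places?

32.19°, -32.50°

Angular distance δ = d/R = 221/1737.4 = 0.12720 rad; initial bearing θ = 3.4907 rad.
sin φ₂ = sin φ₁ cos δ + cos φ₁ sin δ cos θ = (0.6304)(0.9919) + (0.7763)(0.1269)(-0.9397) = 0.5328, so φ₂ = 32.19°.
Δλ = atan2(sin θ sin δ cos φ₁, cos δ − sin φ₁ sin φ₂) = atan2(-0.0337, 0.6561) = -2.939°.
λ₂ = -29.560° − 2.939° = -32.50°.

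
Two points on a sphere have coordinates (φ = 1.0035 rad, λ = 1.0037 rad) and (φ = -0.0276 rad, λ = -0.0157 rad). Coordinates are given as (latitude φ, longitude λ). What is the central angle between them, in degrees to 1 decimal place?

75.0°

With latitudes φ₁ = 57.496°, φ₂ = -1.581° and longitude difference Δλ = -58.407°:
Haversine: a = sin²(Δφ/2) + cos φ₁ cos φ₂ sin²(Δλ/2) = 0.2431 + (0.5374)(0.9996)(0.2381) = 0.37094.
Central angle c = 2·arcsin(√a) = 1.30971 rad.
So the angular separation is 75.0°.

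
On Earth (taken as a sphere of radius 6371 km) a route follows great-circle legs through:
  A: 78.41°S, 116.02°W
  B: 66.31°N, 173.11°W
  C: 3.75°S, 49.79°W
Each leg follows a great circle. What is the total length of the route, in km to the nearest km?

Leg A→B: central angle 2.5929 rad, distance 16519.3 km.
Leg B→C: central angle 1.8547 rad, distance 11816.4 km.
Total: 16519.3 + 11816.4 ≈ 28336 km.

28336 km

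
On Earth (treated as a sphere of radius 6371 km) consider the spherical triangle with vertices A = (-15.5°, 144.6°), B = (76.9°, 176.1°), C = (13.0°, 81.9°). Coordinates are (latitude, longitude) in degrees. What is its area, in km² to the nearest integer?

43772691 km²

Side lengths (central angles): a = 1.3665, b = 1.1912, c = 1.6449 rad; semiperimeter s = 2.1013.
By l'Huilier's theorem, tan(E/4) = √[tan(s/2) tan((s−a)/2) tan((s−b)/2) tan((s−c)/2)], giving spherical excess E = 1.0784 rad.
Area = E·R² = 1.0784 × (6371)² ≈ 43772691 km².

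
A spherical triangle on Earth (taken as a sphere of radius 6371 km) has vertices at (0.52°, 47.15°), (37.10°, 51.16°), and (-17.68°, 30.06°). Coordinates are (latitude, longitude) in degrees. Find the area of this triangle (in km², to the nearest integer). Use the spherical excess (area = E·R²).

3748339 km²

Side lengths (central angles): a = 1.0172, b = 0.4325, c = 0.6417 rad; semiperimeter s = 1.0457.
By l'Huilier's theorem, tan(E/4) = √[tan(s/2) tan((s−a)/2) tan((s−b)/2) tan((s−c)/2)], giving spherical excess E = 0.0923 rad.
Area = E·R² = 0.0923 × (6371)² ≈ 3748339 km².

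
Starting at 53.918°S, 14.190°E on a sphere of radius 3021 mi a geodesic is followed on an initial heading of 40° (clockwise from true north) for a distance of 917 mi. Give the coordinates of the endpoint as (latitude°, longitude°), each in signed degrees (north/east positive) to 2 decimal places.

Angular distance δ = d/R = 917/3021 = 0.30354 rad; initial bearing θ = 0.6981 rad.
sin φ₂ = sin φ₁ cos δ + cos φ₁ sin δ cos θ = (-0.8082)(0.9543) + (0.5889)(0.2989)(0.7660) = -0.6364, so φ₂ = -39.52°.
Δλ = atan2(sin θ sin δ cos φ₁, cos δ − sin φ₁ sin φ₂) = atan2(0.1132, 0.4400) = 14.423°.
λ₂ = 14.190° + 14.423° = 28.61°.

-39.52°, 28.61°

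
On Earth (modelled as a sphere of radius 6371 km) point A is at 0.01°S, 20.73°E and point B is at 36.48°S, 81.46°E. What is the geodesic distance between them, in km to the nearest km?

7433 km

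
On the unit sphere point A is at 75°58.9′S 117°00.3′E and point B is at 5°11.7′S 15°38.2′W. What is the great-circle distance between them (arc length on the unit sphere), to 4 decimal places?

1.6464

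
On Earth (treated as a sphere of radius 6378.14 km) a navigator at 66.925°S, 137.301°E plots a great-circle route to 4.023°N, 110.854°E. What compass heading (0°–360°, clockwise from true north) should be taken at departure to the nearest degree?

332°

With φ₁ = -1.1681, φ₂ = 0.0702, Δλ = -0.4616 rad, the forward-azimuth formula gives
θ = atan2( sin Δλ cos φ₂ , cos φ₁ sin φ₂ − sin φ₁ cos φ₂ cos Δλ ) = atan2(-0.4443, 0.8492) = -27.62°.
Adding 360° brings this into [0°, 360°): 332°.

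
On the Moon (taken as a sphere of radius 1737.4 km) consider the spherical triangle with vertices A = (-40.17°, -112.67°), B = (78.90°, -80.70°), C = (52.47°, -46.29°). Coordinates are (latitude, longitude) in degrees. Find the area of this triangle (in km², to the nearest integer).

2210788 km²

Side lengths (central angles): a = 0.5055, b = 1.9019, c = 2.1039 rad; semiperimeter s = 2.2556.
By l'Huilier's theorem, tan(E/4) = √[tan(s/2) tan((s−a)/2) tan((s−b)/2) tan((s−c)/2)], giving spherical excess E = 0.7324 rad.
Area = E·R² = 0.7324 × (1737.4)² ≈ 2210788 km².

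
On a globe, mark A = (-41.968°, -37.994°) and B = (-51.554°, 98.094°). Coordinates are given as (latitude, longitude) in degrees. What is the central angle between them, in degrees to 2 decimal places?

79.01°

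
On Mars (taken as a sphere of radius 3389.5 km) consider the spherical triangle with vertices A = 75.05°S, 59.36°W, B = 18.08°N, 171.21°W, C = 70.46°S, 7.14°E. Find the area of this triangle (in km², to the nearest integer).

4357570 km²

Side lengths (central angles): a = 2.2272, b = 0.3335, c = 1.9726 rad; semiperimeter s = 2.2667.
By l'Huilier's theorem, tan(E/4) = √[tan(s/2) tan((s−a)/2) tan((s−b)/2) tan((s−c)/2)], giving spherical excess E = 0.3793 rad.
Area = E·R² = 0.3793 × (3389.5)² ≈ 4357570 km².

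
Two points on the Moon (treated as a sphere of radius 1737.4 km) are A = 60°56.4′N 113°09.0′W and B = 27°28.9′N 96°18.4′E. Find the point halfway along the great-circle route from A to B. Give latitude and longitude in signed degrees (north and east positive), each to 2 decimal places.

Central angle δ = 1.5426 rad. Interpolating on the sphere with fraction f = 0.5:
P = [sin((1−f)δ)·A + sin(fδ)·B] / sin δ = 0.6974·A + 0.6974·B in Cartesian coordinates,
giving P = (-0.2011, 0.3035, 0.9314), i.e. latitude 68.65°, longitude 123.53°.

68.65°, 123.53°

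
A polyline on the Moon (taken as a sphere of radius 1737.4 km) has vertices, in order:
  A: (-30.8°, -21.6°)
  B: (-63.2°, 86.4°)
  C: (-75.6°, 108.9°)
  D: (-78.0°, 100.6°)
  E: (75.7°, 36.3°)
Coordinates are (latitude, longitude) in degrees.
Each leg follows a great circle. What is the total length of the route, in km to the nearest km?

7447 km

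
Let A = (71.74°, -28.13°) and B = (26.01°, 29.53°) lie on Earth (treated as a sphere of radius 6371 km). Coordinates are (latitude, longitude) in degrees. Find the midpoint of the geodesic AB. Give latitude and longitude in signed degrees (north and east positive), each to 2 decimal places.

51.64°, 15.59°

The central angle between A and B is δ = 0.9678 rad.
With f = 0.5, the slerp weights are sin((1−f)δ)/sin δ = 0.5649 and sin(fδ)/sin δ = 0.5649.
Weighted sum of the unit vectors: (0.5649)·(0.2763,-0.1477,0.9496) + (0.5649)·(0.7820,0.4430,0.4385) = (0.5978, 0.1668, 0.7841).
Converting back: φ = atan2(z, √(x²+y²)) = 51.64°, λ = atan2(y, x) = 15.59°.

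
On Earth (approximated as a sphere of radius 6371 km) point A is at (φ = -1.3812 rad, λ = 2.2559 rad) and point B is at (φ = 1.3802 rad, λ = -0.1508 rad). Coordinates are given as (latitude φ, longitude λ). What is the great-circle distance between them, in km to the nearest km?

19149 km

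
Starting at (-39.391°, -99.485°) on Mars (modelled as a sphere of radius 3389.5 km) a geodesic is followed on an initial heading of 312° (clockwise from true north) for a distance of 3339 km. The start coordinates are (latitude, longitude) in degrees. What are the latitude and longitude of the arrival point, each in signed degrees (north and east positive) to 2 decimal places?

Angular distance δ = d/R = 3339/3389.5 = 0.98510 rad; initial bearing θ = 5.4454 rad.
sin φ₂ = sin φ₁ cos δ + cos φ₁ sin δ cos θ = (-0.6346)(0.5528) + (0.7728)(0.8333)(0.6691) = 0.0801, so φ₂ = 4.60°.
Δλ = atan2(sin θ sin δ cos φ₁, cos δ − sin φ₁ sin φ₂) = atan2(-0.4786, 0.6036) = -38.410°.
λ₂ = -99.485° − 38.410° = -137.89°.

4.60°, -137.89°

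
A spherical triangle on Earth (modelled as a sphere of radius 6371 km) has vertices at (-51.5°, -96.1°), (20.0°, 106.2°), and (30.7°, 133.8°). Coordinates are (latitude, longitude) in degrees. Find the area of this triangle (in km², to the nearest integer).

54229304 km²

Side lengths (central angles): a = 0.4720, b = 2.4103, c = 2.5131 rad; semiperimeter s = 2.6977.
By l'Huilier's theorem, tan(E/4) = √[tan(s/2) tan((s−a)/2) tan((s−b)/2) tan((s−c)/2)], giving spherical excess E = 1.3360 rad.
Area = E·R² = 1.3360 × (6371)² ≈ 54229304 km².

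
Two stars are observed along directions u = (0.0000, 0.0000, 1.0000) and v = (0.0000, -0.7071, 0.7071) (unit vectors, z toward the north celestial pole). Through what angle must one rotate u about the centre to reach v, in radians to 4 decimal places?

0.7854 rad

u·v = 0.7071; |u| = 1.0000, |v| = 1.0000.
cos θ = (u·v)/(|u||v|) = 0.7071, so θ = 0.7854 rad.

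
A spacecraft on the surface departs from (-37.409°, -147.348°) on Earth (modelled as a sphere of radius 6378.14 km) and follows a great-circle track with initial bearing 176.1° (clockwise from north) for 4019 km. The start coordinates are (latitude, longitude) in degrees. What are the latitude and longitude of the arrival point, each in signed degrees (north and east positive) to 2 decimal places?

-73.29°, -139.33°

Angular distance δ = d/R = 4019/6378.14 = 0.63012 rad; initial bearing θ = 3.0735 rad.
sin φ₂ = sin φ₁ cos δ + cos φ₁ sin δ cos θ = (-0.6075)(0.8080) + (0.7943)(0.5892)(-0.9977) = -0.9578, so φ₂ = -73.29°.
Δλ = atan2(sin θ sin δ cos φ₁, cos δ − sin φ₁ sin φ₂) = atan2(0.0318, 0.2261) = 8.015°.
λ₂ = -147.348° + 8.015° = -139.33°.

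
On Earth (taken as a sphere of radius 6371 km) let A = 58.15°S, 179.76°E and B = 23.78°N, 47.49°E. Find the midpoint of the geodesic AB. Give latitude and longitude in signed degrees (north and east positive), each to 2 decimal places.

-33.16°, 82.37°

The central angle between A and B is δ = 2.3014 rad.
With f = 0.5, the slerp weights are sin((1−f)δ)/sin δ = 1.2259 and sin(fδ)/sin δ = 1.2259.
Weighted sum of the unit vectors: (1.2259)·(-0.5277,0.0022,-0.8494) + (1.2259)·(0.6184,0.6746,0.4032) = (0.1111, 0.8297, -0.5470).
Converting back: φ = atan2(z, √(x²+y²)) = -33.16°, λ = atan2(y, x) = 82.37°.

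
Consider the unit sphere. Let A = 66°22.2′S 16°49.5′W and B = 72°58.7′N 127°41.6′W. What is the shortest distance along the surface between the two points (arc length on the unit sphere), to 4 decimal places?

2.7333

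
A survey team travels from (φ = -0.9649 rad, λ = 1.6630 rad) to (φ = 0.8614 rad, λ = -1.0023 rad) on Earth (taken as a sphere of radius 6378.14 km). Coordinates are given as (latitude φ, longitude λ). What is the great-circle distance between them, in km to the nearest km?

18082 km

Let φ₁ = -0.9649 rad, φ₂ = 0.8614 rad, and Δλ = -2.6653 rad.
Haversine: a = sin²(Δφ/2) + cos φ₁ cos φ₂ sin²(Δλ/2) = 0.6264 + (0.5695)(0.6514)(0.9444) = 0.97668.
Central angle c = 2·arcsin(√a) = 2.83498 rad.
Distance = R·c = 6378.14 × 2.8350 ≈ 18082 km.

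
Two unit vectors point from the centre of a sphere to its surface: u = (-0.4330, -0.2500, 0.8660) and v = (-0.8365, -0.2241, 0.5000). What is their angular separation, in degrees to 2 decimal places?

u·v = 0.8512; |u| = 1.0000, |v| = 1.0000.
cos θ = (u·v)/(|u||v|) = 0.8513, so θ = 31.65°.

31.65°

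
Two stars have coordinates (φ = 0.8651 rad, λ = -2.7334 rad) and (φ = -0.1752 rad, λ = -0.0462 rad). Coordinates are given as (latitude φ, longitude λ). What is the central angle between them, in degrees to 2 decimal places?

134.95°

With latitudes φ₁ = 49.567°, φ₂ = -10.038° and longitude difference Δλ = 153.965°:
cos c = sin φ₁ sin φ₂ + cos φ₁ cos φ₂ cos Δλ = (0.7612)(-0.1743) + (0.6486)(0.9847)(-0.8985) = -0.70651,
so c = arccos(-0.70651) = 2.35535 rad.
So the angular separation is 134.95°.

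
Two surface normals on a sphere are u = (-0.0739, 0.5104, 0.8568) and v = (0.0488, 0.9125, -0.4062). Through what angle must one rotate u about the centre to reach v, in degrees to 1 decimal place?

u·v = 0.1141; |u| = 1.0000, |v| = 1.0000.
cos θ = (u·v)/(|u||v|) = 0.1141, so θ = 83.4°.

83.4°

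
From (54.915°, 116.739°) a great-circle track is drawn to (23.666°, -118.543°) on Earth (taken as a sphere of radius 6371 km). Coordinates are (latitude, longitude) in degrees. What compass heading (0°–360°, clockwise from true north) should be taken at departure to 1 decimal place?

48.9°

Δλ = 124.718° = 2.1767 rad.
y = sin Δλ · cos φ₂ = (0.8220)(0.9159) = 0.7528
x = cos φ₁ sin φ₂ − sin φ₁ cos φ₂ cos Δλ = (0.5748)(0.4014) − (0.8183)(0.9159)(-0.5695) = 0.6576
θ = atan2(y, x) = 48.86°, so the bearing is 48.9°.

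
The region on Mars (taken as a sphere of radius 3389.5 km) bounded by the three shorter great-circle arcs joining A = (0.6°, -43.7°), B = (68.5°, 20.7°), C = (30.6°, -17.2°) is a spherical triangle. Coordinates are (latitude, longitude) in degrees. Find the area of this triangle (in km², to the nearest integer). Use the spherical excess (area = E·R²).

1644128 km²

Side lengths (central angles): a = 0.7633, b = 0.6831, c = 1.4019 rad; semiperimeter s = 1.4242.
By l'Huilier's theorem, tan(E/4) = √[tan(s/2) tan((s−a)/2) tan((s−b)/2) tan((s−c)/2)], giving spherical excess E = 0.1431 rad.
Area = E·R² = 0.1431 × (3389.5)² ≈ 1644128 km².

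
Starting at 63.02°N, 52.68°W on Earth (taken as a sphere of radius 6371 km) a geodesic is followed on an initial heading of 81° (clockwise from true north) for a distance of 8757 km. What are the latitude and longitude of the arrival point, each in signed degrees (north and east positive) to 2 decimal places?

14.09°, 40.17°

Angular distance δ = d/R = 8757/6371 = 1.37451 rad; initial bearing θ = 1.4137 rad.
sin φ₂ = sin φ₁ cos δ + cos φ₁ sin δ cos θ = (0.8912)(0.1950) + (0.4537)(0.9808)(0.1564) = 0.2434, so φ₂ = 14.09°.
Δλ = atan2(sin θ sin δ cos φ₁, cos δ − sin φ₁ sin φ₂) = atan2(0.4395, -0.0219) = 92.852°.
λ₂ = -52.680° + 92.852° = 40.17°.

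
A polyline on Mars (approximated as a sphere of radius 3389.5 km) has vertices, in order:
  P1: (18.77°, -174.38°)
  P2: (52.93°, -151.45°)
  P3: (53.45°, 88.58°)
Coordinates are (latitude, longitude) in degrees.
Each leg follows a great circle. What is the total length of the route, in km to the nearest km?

5977 km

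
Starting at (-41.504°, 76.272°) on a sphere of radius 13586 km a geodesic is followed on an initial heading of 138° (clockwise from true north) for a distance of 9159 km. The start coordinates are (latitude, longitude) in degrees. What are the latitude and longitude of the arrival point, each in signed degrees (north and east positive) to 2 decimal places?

-59.90°, 132.66°

Angular distance δ = d/R = 9159/13586 = 0.67415 rad; initial bearing θ = 2.4086 rad.
sin φ₂ = sin φ₁ cos δ + cos φ₁ sin δ cos θ = (-0.6627)(0.7812) + (0.7489)(0.6242)(-0.7431) = -0.8651, so φ₂ = -59.90°.
Δλ = atan2(sin θ sin δ cos φ₁, cos δ − sin φ₁ sin φ₂) = atan2(0.3128, 0.2079) = 56.386°.
λ₂ = 76.272° + 56.386° = 132.66°.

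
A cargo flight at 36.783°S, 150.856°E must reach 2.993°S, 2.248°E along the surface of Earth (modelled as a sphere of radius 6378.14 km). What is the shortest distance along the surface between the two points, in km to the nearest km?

14544 km

With latitudes φ₁ = -36.783°, φ₂ = -2.993° and longitude difference Δλ = -148.608°:
cos c = sin φ₁ sin φ₂ + cos φ₁ cos φ₂ cos Δλ = (-0.5988)(-0.0522) + (0.8009)(0.9986)(-0.8536) = -0.65148,
so c = arccos(-0.65148) = 2.28033 rad.
Distance = R·c = 6378.14 × 2.2803 ≈ 14544 km.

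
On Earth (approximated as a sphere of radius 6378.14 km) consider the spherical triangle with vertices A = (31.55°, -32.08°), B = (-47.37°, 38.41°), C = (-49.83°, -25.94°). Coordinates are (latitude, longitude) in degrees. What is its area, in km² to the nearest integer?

Side lengths (central angles): a = 0.7207, b = 1.4235, c = 1.7642 rad; semiperimeter s = 1.9542.
By l'Huilier's theorem, tan(E/4) = √[tan(s/2) tan((s−a)/2) tan((s−b)/2) tan((s−c)/2)], giving spherical excess E = 0.6539 rad.
Area = E·R² = 0.6539 × (6378.14)² ≈ 26602130 km².

26602130 km²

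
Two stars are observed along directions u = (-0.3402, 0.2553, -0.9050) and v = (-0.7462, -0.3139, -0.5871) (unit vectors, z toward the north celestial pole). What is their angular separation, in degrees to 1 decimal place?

u·v = 0.7050; |u| = 1.0000, |v| = 1.0000.
cos θ = (u·v)/(|u||v|) = 0.7051, so θ = 45.2°.

45.2°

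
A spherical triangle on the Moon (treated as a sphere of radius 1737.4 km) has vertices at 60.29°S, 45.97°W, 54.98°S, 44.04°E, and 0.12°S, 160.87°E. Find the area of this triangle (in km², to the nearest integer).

Side lengths (central angles): a = 1.8310, b = 2.0268, c = 0.7795 rad; semiperimeter s = 2.3187.
By l'Huilier's theorem, tan(E/4) = √[tan(s/2) tan((s−a)/2) tan((s−b)/2) tan((s−c)/2)], giving spherical excess E = 1.1103 rad.
Area = E·R² = 1.1103 × (1737.4)² ≈ 3351502 km².

3351502 km²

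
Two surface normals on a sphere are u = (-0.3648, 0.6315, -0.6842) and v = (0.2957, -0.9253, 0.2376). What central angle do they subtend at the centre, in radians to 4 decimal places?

u·v = -0.8548; |u| = 1.0000, |v| = 1.0000.
cos θ = (u·v)/(|u||v|) = -0.8547, so θ = 2.5958 rad.

2.5958 rad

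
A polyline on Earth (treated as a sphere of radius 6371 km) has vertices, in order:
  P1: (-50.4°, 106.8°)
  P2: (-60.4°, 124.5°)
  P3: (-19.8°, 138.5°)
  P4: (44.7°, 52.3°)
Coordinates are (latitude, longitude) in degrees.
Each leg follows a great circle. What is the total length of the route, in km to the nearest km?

17466 km

Leg P1→P2: central angle 0.2460 rad, distance 1567.0 km.
Leg P2→P3: central angle 0.7296 rad, distance 4648.0 km.
Leg P3→P4: central angle 1.7660 rad, distance 11251.0 km.
Total: 1567.0 + 4648.0 + 11251.0 ≈ 17466 km.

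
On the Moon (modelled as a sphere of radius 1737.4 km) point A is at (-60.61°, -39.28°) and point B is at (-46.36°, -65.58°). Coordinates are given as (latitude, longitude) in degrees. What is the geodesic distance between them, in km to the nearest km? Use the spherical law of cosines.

634 km

With latitudes φ₁ = -60.610°, φ₂ = -46.360° and longitude difference Δλ = -26.300°:
cos c = sin φ₁ sin φ₂ + cos φ₁ cos φ₂ cos Δλ = (-0.8713)(-0.7237) + (0.4908)(0.6901)(0.8965) = 0.93417,
so c = arccos(0.93417) = 0.36486 rad.
Distance = R·c = 1737.4 × 0.3649 ≈ 634 km.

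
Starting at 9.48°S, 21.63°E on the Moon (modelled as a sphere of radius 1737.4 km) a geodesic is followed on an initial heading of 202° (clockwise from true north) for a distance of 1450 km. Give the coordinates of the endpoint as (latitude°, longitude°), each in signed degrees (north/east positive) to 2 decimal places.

Angular distance δ = d/R = 1450/1737.4 = 0.83458 rad; initial bearing θ = 3.5256 rad.
sin φ₂ = sin φ₁ cos δ + cos φ₁ sin δ cos θ = (-0.1647)(0.6715) + (0.9863)(0.7410)(-0.9272) = -0.7883, so φ₂ = -52.02°.
Δλ = atan2(sin θ sin δ cos φ₁, cos δ − sin φ₁ sin φ₂) = atan2(-0.2738, 0.5417) = -26.816°.
λ₂ = 21.630° − 26.816° = -5.19°.

-52.02°, -5.19°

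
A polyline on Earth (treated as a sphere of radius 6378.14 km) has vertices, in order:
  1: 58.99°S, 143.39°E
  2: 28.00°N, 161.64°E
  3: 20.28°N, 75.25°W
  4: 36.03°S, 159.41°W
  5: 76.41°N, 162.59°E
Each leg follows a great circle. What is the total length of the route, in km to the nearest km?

45349 km

Leg 1→2: central angle 1.5412 rad, distance 9829.8 km.
Leg 2→3: central angle 1.8647 rad, distance 11893.3 km.
Leg 3→4: central angle 1.6978 rad, distance 10829.0 km.
Leg 4→5: central angle 2.0064 rad, distance 12797.4 km.
Total: 9829.8 + 11893.3 + 10829.0 + 12797.4 ≈ 45349 km.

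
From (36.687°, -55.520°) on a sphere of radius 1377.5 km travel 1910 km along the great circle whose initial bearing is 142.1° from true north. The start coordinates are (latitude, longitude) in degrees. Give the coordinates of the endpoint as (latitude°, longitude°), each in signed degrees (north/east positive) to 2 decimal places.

Angular distance δ = d/R = 1910/1377.5 = 1.38657 rad; initial bearing θ = 2.4801 rad.
sin φ₂ = sin φ₁ cos δ + cos φ₁ sin δ cos θ = (0.5974)(0.1832) + (0.8019)(0.9831)(-0.7891) = -0.5126, so φ₂ = -30.84°.
Δλ = atan2(sin θ sin δ cos φ₁, cos δ − sin φ₁ sin φ₂) = atan2(0.4843, 0.4895) = 44.695°.
λ₂ = -55.520° + 44.695° = -10.83°.

-30.84°, -10.83°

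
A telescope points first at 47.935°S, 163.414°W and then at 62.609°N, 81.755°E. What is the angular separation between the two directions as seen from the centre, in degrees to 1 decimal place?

142.1°

In radians: φ₁ = -0.8366, φ₂ = 1.0927, Δλ = -114.831° = -2.0042 rad.
Haversine: a = sin²(Δφ/2) + cos φ₁ cos φ₂ sin²(Δλ/2) = 0.6755 + (0.6700)(0.4601)(0.7100) = 0.89430.
Central angle c = 2·arcsin(√a) = 2.47931 rad.
So the angular separation is 142.1°.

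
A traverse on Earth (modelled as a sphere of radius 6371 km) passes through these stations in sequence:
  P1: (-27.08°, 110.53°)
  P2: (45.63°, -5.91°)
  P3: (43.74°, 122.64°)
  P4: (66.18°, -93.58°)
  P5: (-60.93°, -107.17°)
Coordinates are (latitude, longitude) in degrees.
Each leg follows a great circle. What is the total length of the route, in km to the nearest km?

Leg P1→P2: central angle 2.2176 rad, distance 14128.4 km.
Leg P2→P3: central angle 1.3904 rad, distance 8858.5 km.
Leg P3→P4: central angle 1.1624 rad, distance 7406.0 km.
Leg P4→P5: central angle 2.2254 rad, distance 14178.0 km.
Total: 14128.4 + 8858.5 + 7406.0 + 14178.0 ≈ 44571 km.

44571 km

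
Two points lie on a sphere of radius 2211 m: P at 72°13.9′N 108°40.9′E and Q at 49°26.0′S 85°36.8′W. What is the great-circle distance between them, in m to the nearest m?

In radians: φ₁ = 1.2607, φ₂ = -0.8628, Δλ = 165.705° = 2.8921 rad.
cos c = sin φ₁ sin φ₂ + cos φ₁ cos φ₂ cos Δλ = (0.9523)(-0.7596) + (0.3052)(0.6503)(-0.9690) = -0.91573,
so c = arccos(-0.91573) = 2.72812 rad.
Distance = R·c = 2211 × 2.7281 ≈ 6032 m.

6032 m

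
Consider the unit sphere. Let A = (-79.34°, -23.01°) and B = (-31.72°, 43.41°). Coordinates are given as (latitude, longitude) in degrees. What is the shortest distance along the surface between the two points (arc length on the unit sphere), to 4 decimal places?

0.9525

Let φ₁ = -1.3847 rad, φ₂ = -0.5536 rad, and Δλ = 1.1592 rad.
Haversine: a = sin²(Δφ/2) + cos φ₁ cos φ₂ sin²(Δλ/2) = 0.1630 + (0.1850)(0.8506)(0.3000) = 0.21018.
Central angle c = 2·arcsin(√a) = 0.95251 rad.
On the unit sphere the arc length equals the central angle: 0.9525.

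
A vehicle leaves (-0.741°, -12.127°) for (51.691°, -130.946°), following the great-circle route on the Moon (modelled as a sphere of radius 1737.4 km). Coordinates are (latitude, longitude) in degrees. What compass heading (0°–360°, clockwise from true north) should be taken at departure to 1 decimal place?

325.2°

Δλ = -118.819° = -2.0738 rad.
y = sin Δλ · cos φ₂ = (-0.8761)(0.6199) = -0.5431
x = cos φ₁ sin φ₂ − sin φ₁ cos φ₂ cos Δλ = (0.9999)(0.7847) − (-0.0129)(0.6199)(-0.4820) = 0.7807
θ = atan2(y, x) = -34.82°; adding 360° gives 325.2°.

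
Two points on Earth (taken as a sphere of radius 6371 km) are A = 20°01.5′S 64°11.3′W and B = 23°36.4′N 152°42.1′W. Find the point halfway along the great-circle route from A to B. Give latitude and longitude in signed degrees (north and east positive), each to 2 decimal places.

Central angle δ = 1.6858 rad. Interpolating on the sphere with fraction f = 0.5:
P = [sin((1−f)δ)·A + sin(fδ)·B] / sin δ = 0.7516·A + 0.7516·B in Cartesian coordinates,
giving P = (-0.3045, -0.9515, 0.0436), i.e. latitude 2.50°, longitude -107.75°.

2.50°, -107.75°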